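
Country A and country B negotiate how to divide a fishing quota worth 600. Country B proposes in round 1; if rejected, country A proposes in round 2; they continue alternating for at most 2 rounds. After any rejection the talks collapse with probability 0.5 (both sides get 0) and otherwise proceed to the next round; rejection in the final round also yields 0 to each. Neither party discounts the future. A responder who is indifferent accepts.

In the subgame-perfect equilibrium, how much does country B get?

By backward induction:
Round 2 (country A proposes): country B will accept anything ≥ 0, so country A offers 0 and keeps 600.
Round 1 (country B proposes): rejecting gives country A an expected 0.5 × 600 = 300, so country B offers 300, keeping 300.

300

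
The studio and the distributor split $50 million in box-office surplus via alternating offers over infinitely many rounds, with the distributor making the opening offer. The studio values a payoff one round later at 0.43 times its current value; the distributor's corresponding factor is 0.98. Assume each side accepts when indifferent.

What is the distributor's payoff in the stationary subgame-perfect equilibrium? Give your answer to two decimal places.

49.26

In a stationary SPE each proposer offers the other exactly their discounted continuation value.
If the distributor keeps x when proposing and the studio keeps y when proposing, then x = 50 − 0.43y and y = 50 − 0.98x.
Solving: x = 50(1 − 0.43) / (1 − 0.98·0.43) = 28.5 / 0.5786 ≈ 49.2568.
The studio gets 50 − 49.2568 ≈ 0.7432.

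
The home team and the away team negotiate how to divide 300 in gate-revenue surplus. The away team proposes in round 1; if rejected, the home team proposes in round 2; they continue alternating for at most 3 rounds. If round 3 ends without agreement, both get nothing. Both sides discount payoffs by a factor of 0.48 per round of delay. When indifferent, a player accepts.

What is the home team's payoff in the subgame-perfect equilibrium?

Round 3 (the away team proposes): the home team will accept anything ≥ 0, so the away team offers 0 and keeps 300.
Round 2 (the home team proposes): the away team can get 300 next round, worth 0.48 × 300 = 144 now; the home team offers that and keeps 156.
Round 1 (the away team proposes): the home team can get 156 next round, worth 0.48 × 156 = 74.88 now. The away team offers 74.88 and keeps 300 − 74.88 = 225.12.

74.88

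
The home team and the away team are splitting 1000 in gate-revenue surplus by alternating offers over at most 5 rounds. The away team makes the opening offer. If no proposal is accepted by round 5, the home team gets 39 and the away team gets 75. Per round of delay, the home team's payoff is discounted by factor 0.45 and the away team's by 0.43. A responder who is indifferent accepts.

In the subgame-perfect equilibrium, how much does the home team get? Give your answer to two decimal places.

307.59

Round 5 (the away team proposes): the home team gets 39 if talks fail, so the away team offers 39 and keeps 961.
Round 4 (the home team proposes): the away team can get 961 next round, worth 0.43 × 961 = 413.23 now. The home team offers 413.23 and keeps 1000 − 413.23 = 586.77.
Round 3 (the away team proposes): the home team can get 586.77 next round, worth 0.45 × 586.77 = 264.0465 now; the away team offers that and keeps 735.9535.
Round 2 (the home team proposes): the away team can get 735.9535 next round, worth 0.43 × 735.9535 = 316.460005 now. The home team offers 316.460005 and keeps 1000 − 316.460005 = 683.539995.
Round 1 (the away team proposes): the home team can get 683.539995 next round, worth 0.45 × 683.539995 = 307.59299775 now; the away team offers that and keeps 692.40700225.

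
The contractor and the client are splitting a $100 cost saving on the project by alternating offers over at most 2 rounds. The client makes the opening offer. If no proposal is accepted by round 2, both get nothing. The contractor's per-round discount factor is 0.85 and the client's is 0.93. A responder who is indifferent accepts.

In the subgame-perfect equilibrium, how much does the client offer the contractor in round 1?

Round 2 (the contractor proposes): rejection yields 0 for the client; the contractor offers 0 and keeps 100.
Round 1 (the client proposes): the contractor can get 100 next round, worth 0.85 × 100 = 85 now. The client offers 85 and keeps 100 − 85 = 15.

85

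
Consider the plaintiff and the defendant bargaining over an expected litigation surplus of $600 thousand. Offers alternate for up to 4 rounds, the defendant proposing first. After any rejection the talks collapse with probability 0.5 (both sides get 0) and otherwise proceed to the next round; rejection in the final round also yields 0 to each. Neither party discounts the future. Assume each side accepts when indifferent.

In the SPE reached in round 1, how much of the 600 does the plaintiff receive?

225

Round 4 (the plaintiff proposes): the defendant will accept anything ≥ 0, so the plaintiff offers 0 and keeps 600.
Round 3 (the defendant proposes): rejecting gives the plaintiff an expected 0.5 × 600 = 300, so the defendant offers 300, keeping 300.
Round 2 (the plaintiff proposes): rejecting gives the defendant an expected 0.5 × 300 = 150. The plaintiff offers 150 and keeps 600 − 150 = 450.
Round 1 (the defendant proposes): rejecting gives the plaintiff an expected 0.5 × 450 = 225, so the defendant offers 225, keeping 375.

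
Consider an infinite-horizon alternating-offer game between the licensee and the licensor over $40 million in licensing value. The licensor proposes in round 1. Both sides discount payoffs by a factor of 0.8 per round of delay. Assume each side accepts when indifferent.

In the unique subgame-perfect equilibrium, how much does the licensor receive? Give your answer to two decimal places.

Let x be the licensor's share when the licensor proposes and y be the licensee's share when the licensee proposes.
The licensee accepts iff offered ≥ 0.8·y, so x = 40 − 0.8y. Symmetrically y = 40 − 0.8x.
Substituting: x = 40 − 0.8(40 − 0.8x), giving x(1 − 0.8·0.8) = 40(1 − 0.8).
So x = 40 × 0.2 / 0.36 ≈ 22.2222, and the licensee receives 40 − x ≈ 17.7778.

22.22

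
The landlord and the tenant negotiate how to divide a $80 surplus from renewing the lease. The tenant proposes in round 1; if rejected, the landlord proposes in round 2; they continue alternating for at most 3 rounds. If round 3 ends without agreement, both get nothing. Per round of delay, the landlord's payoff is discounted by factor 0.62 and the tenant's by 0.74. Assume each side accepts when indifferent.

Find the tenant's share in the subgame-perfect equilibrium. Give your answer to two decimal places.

67.10

Round 3 (the tenant proposes): rejection yields 0 for the landlord; the tenant offers 0 and keeps 80.
Round 2 (the landlord proposes): the tenant can get 80 next round, worth 0.74 × 80 = 59.2 now, so the landlord offers 59.2, keeping 20.8.
Round 1 (the tenant proposes): the landlord can get 20.8 next round, worth 0.62 × 20.8 = 12.896 now. The tenant offers 12.896 and keeps 80 − 12.896 = 67.104.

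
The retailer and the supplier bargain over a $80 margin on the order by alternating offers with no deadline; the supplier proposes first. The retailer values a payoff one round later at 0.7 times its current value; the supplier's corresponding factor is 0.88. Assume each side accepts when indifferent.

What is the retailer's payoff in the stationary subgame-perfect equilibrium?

17.5

In a stationary SPE each proposer offers the other exactly their discounted continuation value.
If the supplier keeps x when proposing and the retailer keeps y when proposing, then x = 80 − 0.7y and y = 80 − 0.88x.
Solving: x = 80(1 − 0.7) / (1 − 0.88·0.7) = 24 / 0.384 = 62.5.
The retailer gets 80 − 62.5 = 17.5.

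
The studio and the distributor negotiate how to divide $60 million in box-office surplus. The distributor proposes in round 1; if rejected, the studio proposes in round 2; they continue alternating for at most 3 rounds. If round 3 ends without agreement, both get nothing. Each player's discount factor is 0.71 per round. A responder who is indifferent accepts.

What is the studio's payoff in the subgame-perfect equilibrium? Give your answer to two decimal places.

12.35

Round 3 (the distributor proposes): rejection yields 0 for the studio; the distributor offers 0 and keeps 60.
Round 2 (the studio proposes): the distributor can get 60 next round, worth 0.71 × 60 = 42.6 now. The studio offers 42.6 and keeps 60 − 42.6 = 17.4.
Round 1 (the distributor proposes): the studio can get 17.4 next round, worth 0.71 × 17.4 = 12.354 now. The distributor offers 12.354 and keeps 60 − 12.354 = 47.646.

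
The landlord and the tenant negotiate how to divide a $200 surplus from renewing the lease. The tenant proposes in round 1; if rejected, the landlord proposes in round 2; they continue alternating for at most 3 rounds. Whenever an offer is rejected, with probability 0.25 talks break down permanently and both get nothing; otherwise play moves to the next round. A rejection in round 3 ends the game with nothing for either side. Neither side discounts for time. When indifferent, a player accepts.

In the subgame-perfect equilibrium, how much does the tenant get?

162.5

Round 3 (the tenant proposes): the landlord will accept anything ≥ 0, so the tenant offers 0 and keeps 200.
Round 2 (the landlord proposes): rejecting gives the tenant an expected 0.75 × 200 = 150; the landlord offers that and keeps 50.
Round 1 (the tenant proposes): rejecting gives the landlord an expected 0.75 × 50 = 37.5, so the tenant offers 37.5, keeping 162.5.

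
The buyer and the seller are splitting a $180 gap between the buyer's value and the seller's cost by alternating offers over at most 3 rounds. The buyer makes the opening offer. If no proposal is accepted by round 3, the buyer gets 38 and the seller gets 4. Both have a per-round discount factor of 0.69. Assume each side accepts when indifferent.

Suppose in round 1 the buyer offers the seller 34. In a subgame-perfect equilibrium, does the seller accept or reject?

Round 3 (the buyer proposes): the seller gets 4 if talks fail, so the buyer offers 4 and keeps 176.
Round 2 (the seller proposes): the buyer can get 176 next round, worth 0.69 × 176 = 121.44 now. The seller offers 121.44 and keeps 180 − 121.44 = 58.56.
So by rejecting in round 1, the seller gets 58.56 next round, worth 0.69 × 58.56 = 40.4064 now.
Offer 34 < 40.4064, so the seller rejects.

Reject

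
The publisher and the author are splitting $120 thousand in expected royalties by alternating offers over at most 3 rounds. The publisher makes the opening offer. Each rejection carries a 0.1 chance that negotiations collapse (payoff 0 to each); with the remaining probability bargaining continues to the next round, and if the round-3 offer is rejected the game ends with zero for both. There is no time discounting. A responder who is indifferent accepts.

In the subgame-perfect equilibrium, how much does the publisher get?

109.2

By backward induction:
Round 3 (the publisher proposes): rejection yields 0 for the author; the publisher offers 0 and keeps 120.
Round 2 (the author proposes): rejecting gives the publisher an expected 0.9 × 120 = 108; the author offers that and keeps 12.
Round 1 (the publisher proposes): rejecting gives the author an expected 0.9 × 12 = 10.8, so the publisher offers 10.8, keeping 109.2.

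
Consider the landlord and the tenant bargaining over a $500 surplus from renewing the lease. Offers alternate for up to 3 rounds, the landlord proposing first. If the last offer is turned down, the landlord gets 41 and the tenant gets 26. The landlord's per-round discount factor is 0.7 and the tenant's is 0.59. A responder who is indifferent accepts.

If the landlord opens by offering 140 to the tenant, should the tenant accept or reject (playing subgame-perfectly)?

Accept

Work out the tenant's continuation value if the offer is rejected.
Round 3 (the landlord proposes): the tenant gets 26 if talks fail, so the landlord offers 26 and keeps 474.
Round 2 (the tenant proposes): the landlord can get 474 next round, worth 0.7 × 474 = 331.8 now. The tenant offers 331.8 and keeps 500 − 331.8 = 168.2.
So by rejecting in round 1, the tenant gets 168.2 next round, worth 0.59 × 168.2 = 99.238 now.
Offer 140 ≥ 99.238, so the tenant accepts.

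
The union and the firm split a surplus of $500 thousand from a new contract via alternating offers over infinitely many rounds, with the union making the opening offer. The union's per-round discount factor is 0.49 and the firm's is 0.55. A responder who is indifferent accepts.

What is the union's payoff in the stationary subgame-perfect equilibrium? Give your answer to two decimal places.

308.01

In a stationary SPE each proposer offers the other exactly their discounted continuation value.
If the union keeps x when proposing and the firm keeps y when proposing, then x = 500 − 0.55y and y = 500 − 0.49x.
Solving: x = 500(1 − 0.55) / (1 − 0.49·0.55) = 225 / 0.7305 ≈ 308.0082.
The firm gets 500 − 308.0082 ≈ 191.9918.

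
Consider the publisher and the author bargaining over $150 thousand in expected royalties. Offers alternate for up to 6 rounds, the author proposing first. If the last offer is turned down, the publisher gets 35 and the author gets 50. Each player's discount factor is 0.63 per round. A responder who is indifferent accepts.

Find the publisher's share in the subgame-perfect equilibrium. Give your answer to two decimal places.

Work backward from the last round.
Round 6 (the publisher proposes): the author gets 50 if talks fail, so the publisher offers 50 and keeps 100.
Round 5 (the author proposes): the publisher can get 100 next round, worth 0.63 × 100 = 63 now. The author offers 63 and keeps 150 − 63 = 87.
Round 4 (the publisher proposes): the author can get 87 next round, worth 0.63 × 87 = 54.81 now; the publisher offers that and keeps 95.19.
Round 3 (the author proposes): the publisher can get 95.19 next round, worth 0.63 × 95.19 = 59.9697 now; the author offers that and keeps 90.0303.
Round 2 (the publisher proposes): the author can get 90.0303 next round, worth 0.63 × 90.0303 = 56.719089 now; the publisher offers that and keeps 93.280911.
Round 1 (the author proposes): the publisher can get 93.280911 next round, worth 0.63 × 93.280911 = 58.76697393 now. The author offers 58.76697393 and keeps 150 − 58.76697393 = 91.23302607.

58.77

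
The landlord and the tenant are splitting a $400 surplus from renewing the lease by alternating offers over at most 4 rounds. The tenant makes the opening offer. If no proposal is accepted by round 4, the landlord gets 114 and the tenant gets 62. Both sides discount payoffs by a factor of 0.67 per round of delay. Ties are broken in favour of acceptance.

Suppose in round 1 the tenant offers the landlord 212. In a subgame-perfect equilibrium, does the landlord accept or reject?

Round 4 (the landlord proposes): the tenant gets 62 if talks fail, so the landlord offers 62 and keeps 338.
Round 3 (the tenant proposes): the landlord can get 338 next round, worth 0.67 × 338 = 226.46 now, so the tenant offers 226.46, keeping 173.54.
Round 2 (the landlord proposes): the tenant can get 173.54 next round, worth 0.67 × 173.54 = 116.2718 now. The landlord offers 116.2718 and keeps 400 − 116.2718 = 283.7282.
So by rejecting in round 1, the landlord gets 283.7282 next round, worth 0.67 × 283.7282 = 190.097894 now.
Offer 212 ≥ 190.097894, so the landlord accepts.

Accept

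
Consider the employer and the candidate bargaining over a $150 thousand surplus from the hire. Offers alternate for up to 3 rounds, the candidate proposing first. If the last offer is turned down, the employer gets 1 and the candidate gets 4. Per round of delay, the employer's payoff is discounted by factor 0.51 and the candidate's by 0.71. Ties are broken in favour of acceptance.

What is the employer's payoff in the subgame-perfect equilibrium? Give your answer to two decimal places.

22.55

By backward induction:
Round 3 (the candidate proposes): the employer gets 1 if talks fail, so the candidate offers 1 and keeps 149.
Round 2 (the employer proposes): the candidate can get 149 next round, worth 0.71 × 149 = 105.79 now; the employer offers that and keeps 44.21.
Round 1 (the candidate proposes): the employer can get 44.21 next round, worth 0.51 × 44.21 = 22.5471 now; the candidate offers that and keeps 127.4529.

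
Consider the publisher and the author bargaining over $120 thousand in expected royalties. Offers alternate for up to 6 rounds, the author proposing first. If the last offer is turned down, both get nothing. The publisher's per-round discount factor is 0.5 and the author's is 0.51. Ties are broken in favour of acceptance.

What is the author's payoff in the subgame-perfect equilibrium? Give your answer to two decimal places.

By backward induction:
Round 6 (the publisher proposes): the author will accept anything ≥ 0, so the publisher offers 0 and keeps 120.
Round 5 (the author proposes): the publisher can get 120 next round, worth 0.5 × 120 = 60 now. The author offers 60 and keeps 120 − 60 = 60.
Round 4 (the publisher proposes): the author can get 60 next round, worth 0.51 × 60 = 30.6 now, so the publisher offers 30.6, keeping 89.4.
Round 3 (the author proposes): the publisher can get 89.4 next round, worth 0.5 × 89.4 = 44.7 now; the author offers that and keeps 75.3.
Round 2 (the publisher proposes): the author can get 75.3 next round, worth 0.51 × 75.3 = 38.403 now. The publisher offers 38.403 and keeps 120 − 38.403 = 81.597.
Round 1 (the author proposes): the publisher can get 81.597 next round, worth 0.5 × 81.597 = 40.7985 now. The author offers 40.7985 and keeps 120 − 40.7985 = 79.2015.

79.20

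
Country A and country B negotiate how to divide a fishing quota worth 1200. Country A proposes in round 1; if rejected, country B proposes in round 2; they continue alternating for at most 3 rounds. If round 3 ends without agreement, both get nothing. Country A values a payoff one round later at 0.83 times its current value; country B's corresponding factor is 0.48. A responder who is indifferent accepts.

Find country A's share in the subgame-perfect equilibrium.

1102.08

Round 3 (country A proposes): country B will accept anything ≥ 0, so country A offers 0 and keeps 1200.
Round 2 (country B proposes): country A can get 1200 next round, worth 0.83 × 1200 = 996 now, so country B offers 996, keeping 204.
Round 1 (country A proposes): country B can get 204 next round, worth 0.48 × 204 = 97.92 now; country A offers that and keeps 1102.08.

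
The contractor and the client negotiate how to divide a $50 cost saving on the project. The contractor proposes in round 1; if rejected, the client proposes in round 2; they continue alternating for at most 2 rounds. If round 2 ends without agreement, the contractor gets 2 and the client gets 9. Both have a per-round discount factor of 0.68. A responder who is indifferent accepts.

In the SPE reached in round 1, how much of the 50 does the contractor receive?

Round 2 (the client proposes): the contractor gets 2 if talks fail, so the client offers 2 and keeps 48.
Round 1 (the contractor proposes): the client can get 48 next round, worth 0.68 × 48 = 32.64 now; the contractor offers that and keeps 17.36.

17.36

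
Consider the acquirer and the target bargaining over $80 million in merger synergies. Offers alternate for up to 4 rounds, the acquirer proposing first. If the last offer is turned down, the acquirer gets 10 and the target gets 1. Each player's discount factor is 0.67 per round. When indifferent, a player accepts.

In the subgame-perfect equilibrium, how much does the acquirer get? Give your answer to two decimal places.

Round 4 (the target proposes): the acquirer gets 10 if talks fail, so the target offers 10 and keeps 70.
Round 3 (the acquirer proposes): the target can get 70 next round, worth 0.67 × 70 = 46.9 now. The acquirer offers 46.9 and keeps 80 − 46.9 = 33.1.
Round 2 (the target proposes): the acquirer can get 33.1 next round, worth 0.67 × 33.1 = 22.177 now, so the target offers 22.177, keeping 57.823.
Round 1 (the acquirer proposes): the target can get 57.823 next round, worth 0.67 × 57.823 = 38.74141 now, so the acquirer offers 38.74141, keeping 41.25859.

41.26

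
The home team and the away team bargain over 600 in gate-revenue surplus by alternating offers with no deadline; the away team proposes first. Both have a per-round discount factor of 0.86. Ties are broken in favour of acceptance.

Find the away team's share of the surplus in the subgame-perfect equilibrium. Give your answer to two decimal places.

322.58

Let x be the away team's share when the away team proposes and y be the home team's share when the home team proposes.
The home team accepts iff offered ≥ 0.86·y, so x = 600 − 0.86y. Symmetrically y = 600 − 0.86x.
Substituting: x = 600 − 0.86(600 − 0.86x), giving x(1 − 0.86·0.86) = 600(1 − 0.86).
So x = 600 × 0.14 / 0.2604 ≈ 322.5806, and the home team receives 600 − x ≈ 277.4194.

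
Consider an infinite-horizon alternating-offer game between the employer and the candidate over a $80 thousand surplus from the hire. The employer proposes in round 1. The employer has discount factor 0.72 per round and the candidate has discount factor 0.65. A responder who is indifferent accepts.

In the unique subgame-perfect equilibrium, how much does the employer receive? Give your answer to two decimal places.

52.63

Let x be the employer's share when the employer proposes and y be the candidate's share when the candidate proposes.
The candidate accepts iff offered ≥ 0.65·y, so x = 80 − 0.65y. Symmetrically y = 80 − 0.72x.
Substituting: x = 80 − 0.65(80 − 0.72x), giving x(1 − 0.72·0.65) = 80(1 − 0.65).
So x = 80 × 0.35 / 0.532 ≈ 52.6316, and the candidate receives 80 − x ≈ 27.3684.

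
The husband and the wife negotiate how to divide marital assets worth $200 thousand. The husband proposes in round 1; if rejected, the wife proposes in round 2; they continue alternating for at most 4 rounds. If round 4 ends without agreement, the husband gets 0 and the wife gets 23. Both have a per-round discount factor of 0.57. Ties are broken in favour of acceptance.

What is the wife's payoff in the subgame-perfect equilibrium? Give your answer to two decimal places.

86.06

Round 4 (the wife proposes): rejection yields 0 for the husband; the wife offers 0 and keeps 200.
Round 3 (the husband proposes): the wife can get 200 next round, worth 0.57 × 200 = 114 now; the husband offers that and keeps 86.
Round 2 (the wife proposes): the husband can get 86 next round, worth 0.57 × 86 = 49.02 now. The wife offers 49.02 and keeps 200 − 49.02 = 150.98.
Round 1 (the husband proposes): the wife can get 150.98 next round, worth 0.57 × 150.98 = 86.0586 now. The husband offers 86.0586 and keeps 200 − 86.0586 = 113.9414.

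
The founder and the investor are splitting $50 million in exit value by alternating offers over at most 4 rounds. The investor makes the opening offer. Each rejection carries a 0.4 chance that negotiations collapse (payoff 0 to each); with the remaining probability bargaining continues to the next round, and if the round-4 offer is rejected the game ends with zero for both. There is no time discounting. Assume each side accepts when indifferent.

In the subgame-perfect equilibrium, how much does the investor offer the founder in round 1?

22.8

Round 4 (the founder proposes): rejection yields 0 for the investor; the founder offers 0 and keeps 50.
Round 3 (the investor proposes): rejecting gives the founder an expected 0.6 × 50 = 30; the investor offers that and keeps 20.
Round 2 (the founder proposes): rejecting gives the investor an expected 0.6 × 20 = 12. The founder offers 12 and keeps 50 − 12 = 38.
Round 1 (the investor proposes): rejecting gives the founder an expected 0.6 × 38 = 22.8; the investor offers that and keeps 27.2.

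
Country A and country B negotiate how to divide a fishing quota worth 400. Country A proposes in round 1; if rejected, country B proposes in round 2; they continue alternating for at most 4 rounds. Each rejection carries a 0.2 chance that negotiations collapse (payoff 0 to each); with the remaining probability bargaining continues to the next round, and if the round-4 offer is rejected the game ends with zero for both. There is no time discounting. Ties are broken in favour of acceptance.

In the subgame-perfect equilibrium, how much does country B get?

268.8

By backward induction:
Round 4 (country B proposes): rejection yields 0 for country A; country B offers 0 and keeps 400.
Round 3 (country A proposes): rejecting gives country B an expected 0.8 × 400 = 320, so country A offers 320, keeping 80.
Round 2 (country B proposes): rejecting gives country A an expected 0.8 × 80 = 64. Country B offers 64 and keeps 400 − 64 = 336.
Round 1 (country A proposes): rejecting gives country B an expected 0.8 × 336 = 268.8, so country A offers 268.8, keeping 131.2.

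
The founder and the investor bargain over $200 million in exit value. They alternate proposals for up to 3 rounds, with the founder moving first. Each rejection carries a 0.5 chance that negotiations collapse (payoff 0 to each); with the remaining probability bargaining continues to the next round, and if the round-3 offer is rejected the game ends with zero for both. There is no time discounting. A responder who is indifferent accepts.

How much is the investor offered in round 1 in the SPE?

Round 3 (the founder proposes): the investor will accept anything ≥ 0, so the founder offers 0 and keeps 200.
Round 2 (the investor proposes): rejecting gives the founder an expected 0.5 × 200 = 100. The investor offers 100 and keeps 200 − 100 = 100.
Round 1 (the founder proposes): rejecting gives the investor an expected 0.5 × 100 = 50; the founder offers that and keeps 150.

50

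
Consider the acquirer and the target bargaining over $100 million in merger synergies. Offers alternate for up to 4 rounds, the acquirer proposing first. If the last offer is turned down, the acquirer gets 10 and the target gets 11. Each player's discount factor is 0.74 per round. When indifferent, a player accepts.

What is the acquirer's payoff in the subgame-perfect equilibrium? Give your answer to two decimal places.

44.29

Round 4 (the target proposes): the acquirer gets 10 if talks fail, so the target offers 10 and keeps 90.
Round 3 (the acquirer proposes): the target can get 90 next round, worth 0.74 × 90 = 66.6 now; the acquirer offers that and keeps 33.4.
Round 2 (the target proposes): the acquirer can get 33.4 next round, worth 0.74 × 33.4 = 24.716 now, so the target offers 24.716, keeping 75.284.
Round 1 (the acquirer proposes): the target can get 75.284 next round, worth 0.74 × 75.284 = 55.71016 now, so the acquirer offers 55.71016, keeping 44.28984.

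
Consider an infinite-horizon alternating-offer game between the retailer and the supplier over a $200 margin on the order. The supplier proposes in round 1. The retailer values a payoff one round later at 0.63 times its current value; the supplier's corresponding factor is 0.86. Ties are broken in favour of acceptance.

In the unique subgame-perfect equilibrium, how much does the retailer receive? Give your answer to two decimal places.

38.50

When the supplier proposes, the retailer accepts any offer worth at least 0.63 times what the retailer would get by proposing next round; and vice versa.
This gives x = 200 − 0.63y and y = 200 − 0.86x, where x and y are each side's share when it proposes.
Hence (1 − 0.63·0.86)x = 200(1 − 0.63), i.e. 0.4582·x = 74.
x ≈ 161.5015; the retailer's share is 200 − x ≈ 38.4985.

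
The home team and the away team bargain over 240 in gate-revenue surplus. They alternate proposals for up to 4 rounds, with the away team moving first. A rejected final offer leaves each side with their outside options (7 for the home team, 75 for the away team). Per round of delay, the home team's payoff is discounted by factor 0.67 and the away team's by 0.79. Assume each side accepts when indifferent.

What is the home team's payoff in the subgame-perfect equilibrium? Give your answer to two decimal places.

92.28

Round 4 (the home team proposes): the away team gets 75 if talks fail, so the home team offers 75 and keeps 165.
Round 3 (the away team proposes): the home team can get 165 next round, worth 0.67 × 165 = 110.55 now; the away team offers that and keeps 129.45.
Round 2 (the home team proposes): the away team can get 129.45 next round, worth 0.79 × 129.45 = 102.2655 now; the home team offers that and keeps 137.7345.
Round 1 (the away team proposes): the home team can get 137.7345 next round, worth 0.67 × 137.7345 = 92.282115 now. The away team offers 92.282115 and keeps 240 − 92.282115 = 147.717885.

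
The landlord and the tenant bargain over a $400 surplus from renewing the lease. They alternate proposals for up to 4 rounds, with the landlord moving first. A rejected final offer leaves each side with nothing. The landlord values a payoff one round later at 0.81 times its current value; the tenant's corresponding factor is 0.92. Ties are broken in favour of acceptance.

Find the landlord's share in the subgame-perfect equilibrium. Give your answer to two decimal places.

55.85

Round 4 (the tenant proposes): rejection yields 0 for the landlord; the tenant offers 0 and keeps 400.
Round 3 (the landlord proposes): the tenant can get 400 next round, worth 0.92 × 400 = 368 now. The landlord offers 368 and keeps 400 − 368 = 32.
Round 2 (the tenant proposes): the landlord can get 32 next round, worth 0.81 × 32 = 25.92 now; the tenant offers that and keeps 374.08.
Round 1 (the landlord proposes): the tenant can get 374.08 next round, worth 0.92 × 374.08 = 344.1536 now, so the landlord offers 344.1536, keeping 55.8464.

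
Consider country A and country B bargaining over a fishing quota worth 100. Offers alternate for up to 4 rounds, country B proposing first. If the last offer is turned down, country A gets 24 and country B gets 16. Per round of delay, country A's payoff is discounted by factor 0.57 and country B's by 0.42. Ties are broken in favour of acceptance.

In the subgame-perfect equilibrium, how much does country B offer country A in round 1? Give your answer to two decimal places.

Solve by backward induction from round 4.
Round 4 (country A proposes): country B gets 16 if talks fail, so country A offers 16 and keeps 84.
Round 3 (country B proposes): country A can get 84 next round, worth 0.57 × 84 = 47.88 now. Country B offers 47.88 and keeps 100 − 47.88 = 52.12.
Round 2 (country A proposes): country B can get 52.12 next round, worth 0.42 × 52.12 = 21.8904 now. Country A offers 21.8904 and keeps 100 − 21.8904 = 78.1096.
Round 1 (country B proposes): country A can get 78.1096 next round, worth 0.57 × 78.1096 = 44.522472 now. Country B offers 44.522472 and keeps 100 − 44.522472 = 55.477528.

44.52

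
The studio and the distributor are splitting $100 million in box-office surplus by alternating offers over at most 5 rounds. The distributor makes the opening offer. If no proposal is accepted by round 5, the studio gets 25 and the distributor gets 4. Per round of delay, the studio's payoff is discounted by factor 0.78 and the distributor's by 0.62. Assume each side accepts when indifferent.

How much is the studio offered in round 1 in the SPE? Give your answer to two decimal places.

Round 5 (the distributor proposes): the studio gets 25 if talks fail, so the distributor offers 25 and keeps 75.
Round 4 (the studio proposes): the distributor can get 75 next round, worth 0.62 × 75 = 46.5 now, so the studio offers 46.5, keeping 53.5.
Round 3 (the distributor proposes): the studio can get 53.5 next round, worth 0.78 × 53.5 = 41.73 now. The distributor offers 41.73 and keeps 100 − 41.73 = 58.27.
Round 2 (the studio proposes): the distributor can get 58.27 next round, worth 0.62 × 58.27 = 36.1274 now; the studio offers that and keeps 63.8726.
Round 1 (the distributor proposes): the studio can get 63.8726 next round, worth 0.78 × 63.8726 = 49.820628 now, so the distributor offers 49.820628, keeping 50.179372.

49.82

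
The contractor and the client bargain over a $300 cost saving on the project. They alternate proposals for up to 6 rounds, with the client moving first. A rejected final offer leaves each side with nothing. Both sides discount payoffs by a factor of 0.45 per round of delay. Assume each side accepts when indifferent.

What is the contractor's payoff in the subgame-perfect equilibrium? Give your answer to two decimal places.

Round 6 (the contractor proposes): the client will accept anything ≥ 0, so the contractor offers 0 and keeps 300.
Round 5 (the client proposes): the contractor can get 300 next round, worth 0.45 × 300 = 135 now, so the client offers 135, keeping 165.
Round 4 (the contractor proposes): the client can get 165 next round, worth 0.45 × 165 = 74.25 now, so the contractor offers 74.25, keeping 225.75.
Round 3 (the client proposes): the contractor can get 225.75 next round, worth 0.45 × 225.75 = 101.5875 now, so the client offers 101.5875, keeping 198.4125.
Round 2 (the contractor proposes): the client can get 198.4125 next round, worth 0.45 × 198.4125 = 89.285625 now. The contractor offers 89.285625 and keeps 300 − 89.285625 = 210.714375.
Round 1 (the client proposes): the contractor can get 210.714375 next round, worth 0.45 × 210.714375 = 94.82146875 now, so the client offers 94.82146875, keeping 205.17853125.

94.82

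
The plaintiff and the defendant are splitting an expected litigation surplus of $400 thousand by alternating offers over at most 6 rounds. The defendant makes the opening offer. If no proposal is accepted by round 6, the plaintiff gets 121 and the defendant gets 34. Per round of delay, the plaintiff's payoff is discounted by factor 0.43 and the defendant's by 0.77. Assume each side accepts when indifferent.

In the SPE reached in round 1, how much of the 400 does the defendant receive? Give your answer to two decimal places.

330.09

Round 6 (the plaintiff proposes): the defendant gets 34 if talks fail, so the plaintiff offers 34 and keeps 366.
Round 5 (the defendant proposes): the plaintiff can get 366 next round, worth 0.43 × 366 = 157.38 now. The defendant offers 157.38 and keeps 400 − 157.38 = 242.62.
Round 4 (the plaintiff proposes): the defendant can get 242.62 next round, worth 0.77 × 242.62 = 186.8174 now. The plaintiff offers 186.8174 and keeps 400 − 186.8174 = 213.1826.
Round 3 (the defendant proposes): the plaintiff can get 213.1826 next round, worth 0.43 × 213.1826 = 91.668518 now. The defendant offers 91.668518 and keeps 400 − 91.668518 = 308.331482.
Round 2 (the plaintiff proposes): the defendant can get 308.331482 next round, worth 0.77 × 308.331482 = 237.41524114 now; the plaintiff offers that and keeps 162.58475886.
Round 1 (the defendant proposes): the plaintiff can get 162.58475886 next round, worth 0.43 × 162.58475886 = 69.9114463098 now, so the defendant offers 69.9114463098, keeping 330.0885536902.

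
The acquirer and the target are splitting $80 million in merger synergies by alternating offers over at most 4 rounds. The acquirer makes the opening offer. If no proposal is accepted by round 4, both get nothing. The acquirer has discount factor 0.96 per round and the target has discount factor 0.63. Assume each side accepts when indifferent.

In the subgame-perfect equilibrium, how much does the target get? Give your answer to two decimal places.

32.50

Solve by backward induction from round 4.
Round 4 (the target proposes): the acquirer will accept anything ≥ 0, so the target offers 0 and keeps 80.
Round 3 (the acquirer proposes): the target can get 80 next round, worth 0.63 × 80 = 50.4 now; the acquirer offers that and keeps 29.6.
Round 2 (the target proposes): the acquirer can get 29.6 next round, worth 0.96 × 29.6 = 28.416 now. The target offers 28.416 and keeps 80 − 28.416 = 51.584.
Round 1 (the acquirer proposes): the target can get 51.584 next round, worth 0.63 × 51.584 = 32.49792 now. The acquirer offers 32.49792 and keeps 80 − 32.49792 = 47.50208.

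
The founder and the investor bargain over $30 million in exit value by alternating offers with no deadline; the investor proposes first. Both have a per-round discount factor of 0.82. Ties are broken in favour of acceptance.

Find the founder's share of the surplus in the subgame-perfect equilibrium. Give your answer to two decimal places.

13.52

When the investor proposes, the founder accepts any offer worth at least 0.82 times what the founder would get by proposing next round; and vice versa.
This gives x = 30 − 0.82y and y = 30 − 0.82x, where x and y are each side's share when it proposes.
Hence (1 − 0.82·0.82)x = 30(1 − 0.82), i.e. 0.3276·x = 5.4.
x ≈ 16.4835; the founder's share is 30 − x ≈ 13.5165.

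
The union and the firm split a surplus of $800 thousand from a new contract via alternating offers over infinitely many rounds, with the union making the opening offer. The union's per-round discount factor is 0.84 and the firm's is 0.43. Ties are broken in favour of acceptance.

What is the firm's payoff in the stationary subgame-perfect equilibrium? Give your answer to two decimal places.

Let x be the union's share when the union proposes and y be the firm's share when the firm proposes.
The firm accepts iff offered ≥ 0.43·y, so x = 800 − 0.43y. Symmetrically y = 800 − 0.84x.
Substituting: x = 800 − 0.43(800 − 0.84x), giving x(1 − 0.84·0.43) = 800(1 − 0.43).
So x = 800 × 0.57 / 0.6388 ≈ 713.8384, and the firm receives 800 − x ≈ 86.1616.

86.16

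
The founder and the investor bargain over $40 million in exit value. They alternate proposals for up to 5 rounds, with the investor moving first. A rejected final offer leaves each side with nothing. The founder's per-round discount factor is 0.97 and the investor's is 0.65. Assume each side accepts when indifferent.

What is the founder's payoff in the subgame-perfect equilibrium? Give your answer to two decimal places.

22.14

Round 5 (the investor proposes): rejection yields 0 for the founder; the investor offers 0 and keeps 40.
Round 4 (the founder proposes): the investor can get 40 next round, worth 0.65 × 40 = 26 now; the founder offers that and keeps 14.
Round 3 (the investor proposes): the founder can get 14 next round, worth 0.97 × 14 = 13.58 now, so the investor offers 13.58, keeping 26.42.
Round 2 (the founder proposes): the investor can get 26.42 next round, worth 0.65 × 26.42 = 17.173 now; the founder offers that and keeps 22.827.
Round 1 (the investor proposes): the founder can get 22.827 next round, worth 0.97 × 22.827 = 22.14219 now, so the investor offers 22.14219, keeping 17.85781.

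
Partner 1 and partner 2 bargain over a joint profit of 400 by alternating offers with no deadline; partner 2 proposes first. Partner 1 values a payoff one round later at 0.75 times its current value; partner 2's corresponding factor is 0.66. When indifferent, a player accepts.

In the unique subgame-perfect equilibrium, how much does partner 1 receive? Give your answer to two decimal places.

In a stationary SPE each proposer offers the other exactly their discounted continuation value.
If partner 2 keeps x when proposing and partner 1 keeps y when proposing, then x = 400 − 0.75y and y = 400 − 0.66x.
Solving: x = 400(1 − 0.75) / (1 − 0.66·0.75) = 100 / 0.505 ≈ 198.0198.
Partner 1 gets 400 − 198.0198 ≈ 201.9802.

201.98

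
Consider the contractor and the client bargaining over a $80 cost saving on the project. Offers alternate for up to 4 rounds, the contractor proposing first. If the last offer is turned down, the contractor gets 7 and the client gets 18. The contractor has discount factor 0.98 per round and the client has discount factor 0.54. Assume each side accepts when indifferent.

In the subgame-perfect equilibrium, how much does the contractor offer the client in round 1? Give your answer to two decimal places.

21.73

Round 4 (the client proposes): the contractor gets 7 if talks fail, so the client offers 7 and keeps 73.
Round 3 (the contractor proposes): the client can get 73 next round, worth 0.54 × 73 = 39.42 now. The contractor offers 39.42 and keeps 80 − 39.42 = 40.58.
Round 2 (the client proposes): the contractor can get 40.58 next round, worth 0.98 × 40.58 = 39.7684 now. The client offers 39.7684 and keeps 80 − 39.7684 = 40.2316.
Round 1 (the contractor proposes): the client can get 40.2316 next round, worth 0.54 × 40.2316 = 21.725064 now; the contractor offers that and keeps 58.274936.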